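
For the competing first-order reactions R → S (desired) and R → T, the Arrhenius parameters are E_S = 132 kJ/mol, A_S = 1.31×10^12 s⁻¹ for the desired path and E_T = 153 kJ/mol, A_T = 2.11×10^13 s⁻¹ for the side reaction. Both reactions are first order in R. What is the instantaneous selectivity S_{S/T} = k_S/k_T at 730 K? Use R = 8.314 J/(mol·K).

1.98

With equal orders, S_{S/T} = k_S/k_T = (A_S/A_T)·exp[(E_T−E_S)/(RT)].
(E_T−E_S)/(RT) = (153−132)×10³/(8.314×730) = 21000/6069 = 3.460.
k_S/k_T = (1.31×10^12/2.11×10^13)·exp(3.460) = 0.06209 × 31.82 = 1.98.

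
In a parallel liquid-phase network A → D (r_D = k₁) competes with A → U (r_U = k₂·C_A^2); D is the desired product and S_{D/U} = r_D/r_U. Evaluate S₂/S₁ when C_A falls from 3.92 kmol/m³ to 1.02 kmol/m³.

S_{D/U} = (k₁/k₂)·C_A^-2, so S₂/S₁ = (C_{A,2}/C_{A,1})^-2.
= (1.02/3.92)^(-2) = (0.2602)^(-2) = 14.8.
Selectivity toward D rises as C_A falls — low-concentration operation is favoured.

14.8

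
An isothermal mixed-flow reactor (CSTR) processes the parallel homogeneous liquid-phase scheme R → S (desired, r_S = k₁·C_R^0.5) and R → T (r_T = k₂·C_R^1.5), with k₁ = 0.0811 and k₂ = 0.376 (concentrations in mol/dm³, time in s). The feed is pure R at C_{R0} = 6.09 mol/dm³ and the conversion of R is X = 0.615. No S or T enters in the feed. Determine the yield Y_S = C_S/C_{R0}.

Exit C_R = C_{R0}(1−X) = 6.09×0.385 = 2.345 mol/dm³.
In a CSTR the entire volume is at exit conditions, so r_S = 0.0811×2.345^0.5 = 0.1242 and r_T = 0.376×2.345^1.5 = 1.350.
Fraction of consumed R going to S: r_S/(r_S+r_T) = 0.08424.
C_S = 0.08424·C_{R0}·X = 0.08424×6.09×0.615 = 0.316 mol/dm³; Y_S = C_S/C_{R0} = 0.0518.

0.0518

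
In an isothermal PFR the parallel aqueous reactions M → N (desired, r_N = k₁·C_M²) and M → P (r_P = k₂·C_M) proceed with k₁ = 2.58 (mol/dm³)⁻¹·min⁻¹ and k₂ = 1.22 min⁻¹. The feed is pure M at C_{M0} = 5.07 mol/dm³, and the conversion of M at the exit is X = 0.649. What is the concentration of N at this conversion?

2.86 mol/dm³

C_M = C_{M0}(1−X) = 1.780 mol/dm³.
Along a PFR/batch, dC_P/dC_M = −r_P/(r_N+r_P) = −k₂/(k₂+k₁·C_M).
Integrating from C_{M0} to C_M: C_P = (1.22/2.58)·ln[(1.22+2.58·5.07)/(1.22+2.58·1.78)] = 0.4729·ln(14.30/5.811) = 0.4258 mol/dm³.
Then C_N = (C_{M0}−C_M) − C_P = 3.290 − 0.4258 = 2.865 mol/dm³.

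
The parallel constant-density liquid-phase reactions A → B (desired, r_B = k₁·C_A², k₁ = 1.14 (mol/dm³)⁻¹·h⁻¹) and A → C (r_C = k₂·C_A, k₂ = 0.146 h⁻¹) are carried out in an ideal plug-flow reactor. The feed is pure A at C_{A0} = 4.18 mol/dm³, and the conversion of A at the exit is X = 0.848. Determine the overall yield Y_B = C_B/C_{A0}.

C_A = C_{A0}(1−X) = 0.6354 mol/dm³.
Along a PFR/batch, dC_C/dC_A = −r_C/(r_B+r_C) = −k₂/(k₂+k₁·C_A).
Integrating from C_{A0} to C_A: C_C = (0.146/1.14)·ln[(0.146+1.14·4.18)/(0.146+1.14·0.635)] = 0.1281·ln(4.911/0.8703) = 0.2216 mol/dm³.
Then C_B = (C_{A0}−C_A) − C_C = 3.545 − 0.2216 = 3.323 mol/dm³.
Y_B = C_B/C_{A0} = 3.323/4.18 = 0.795.

0.795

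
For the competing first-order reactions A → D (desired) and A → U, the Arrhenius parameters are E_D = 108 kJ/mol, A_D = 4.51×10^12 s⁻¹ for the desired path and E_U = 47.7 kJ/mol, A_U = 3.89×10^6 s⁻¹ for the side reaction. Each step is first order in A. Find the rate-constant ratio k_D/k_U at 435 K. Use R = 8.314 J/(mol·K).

0.0666

Since both paths have the same order in A, the concentration cancels and S_{D/U} = k_D/k_U = (A_D/A_U)·exp[(E_U−E_D)/(RT)].
(E_U−E_D)/(RT) = (47.7−108)×10³/(8.314×435) = -60300/3617 = -16.67.
k_D/k_U = (4.51×10^12/3.89×10^6)·exp(-16.67) = 1.159×10^6 × 5.740×10^-8 = 0.0666.
Since E_D > E_U, raising the temperature improves selectivity toward D.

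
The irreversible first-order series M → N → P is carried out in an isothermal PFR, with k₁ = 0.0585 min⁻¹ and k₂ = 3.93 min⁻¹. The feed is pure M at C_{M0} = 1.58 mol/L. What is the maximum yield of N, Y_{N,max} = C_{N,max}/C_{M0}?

0.0140

For a first-order series the maximum intermediate yield is C_{N,max}/C_{M0} = (k₁/k₂)^[k₂/(k₂−k₁)].
= (0.0585/3.93)^(3.93/(3.93−0.0585)) = (0.01489)^(1.015) = 0.01397.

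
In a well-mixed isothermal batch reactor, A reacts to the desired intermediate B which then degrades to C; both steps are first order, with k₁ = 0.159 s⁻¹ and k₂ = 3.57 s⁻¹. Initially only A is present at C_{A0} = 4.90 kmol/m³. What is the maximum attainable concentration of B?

At the optimum, C_{B,max}/C_{A0} = (k₁/k₂)^[k₂/(k₂−k₁)].
= (0.159/3.57)^(3.57/(3.57−0.159)) = (0.04454)^(1.047) = 0.03852.
C_{B,max} = 0.03852×4.90 = 0.189 kmol/m³.

0.189 kmol/m³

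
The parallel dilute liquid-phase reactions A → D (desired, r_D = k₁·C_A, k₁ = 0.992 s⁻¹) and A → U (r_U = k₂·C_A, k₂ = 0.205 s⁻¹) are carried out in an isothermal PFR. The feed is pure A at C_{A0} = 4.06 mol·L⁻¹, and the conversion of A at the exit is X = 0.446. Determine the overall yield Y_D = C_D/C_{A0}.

C_A = C_{A0}(1−X) = 2.249 mol·L⁻¹.
Both paths are first order in A, so the instantaneous fraction to D is constant: dC_D/d(−C_A) = k₁/(k₁+k₂) = 0.8287.
C_D = 0.8287·(C_{A0}−C_A) = 0.8287×1.811 = 1.50 mol·L⁻¹.
Y_D = C_D/C_{A0} = 1.501/4.06 = 0.370.

0.370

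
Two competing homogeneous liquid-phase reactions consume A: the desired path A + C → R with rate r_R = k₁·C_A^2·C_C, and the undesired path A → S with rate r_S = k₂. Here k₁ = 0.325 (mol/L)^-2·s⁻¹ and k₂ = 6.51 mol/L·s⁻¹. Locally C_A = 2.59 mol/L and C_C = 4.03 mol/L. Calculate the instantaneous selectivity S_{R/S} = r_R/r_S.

1.35

S_{R/S} = r_R/r_S = (k₁·C_A^2·C_C)/(k₂) = (k₁/k₂)·C_A^2·C_C.
= (0.325×2.590^2×4.030) / (6.51) = 8.786/6.510 = 1.35.
Since the desired path is higher order in A, keeping C_A high (PFR or concentrated feed) favours R.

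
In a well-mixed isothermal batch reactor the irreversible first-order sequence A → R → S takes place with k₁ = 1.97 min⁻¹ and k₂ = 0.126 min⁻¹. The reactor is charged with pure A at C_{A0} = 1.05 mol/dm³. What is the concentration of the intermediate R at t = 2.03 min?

The intermediate concentration in a first-order A→B→C sequence is C_R = k₁C_{A0}(e^(−k₁t) − e^(−k₂t))/(k₂−k₁).
e^(−k₁t) = e^(−1.97×2.03) = e^(−3.999) = 0.01833; e^(−k₂t) = e^(−0.2558) = 0.7743.
C_R = 1.97×1.05/(0.126−1.97) × (0.01833−0.7743) = (-1.122)×(-0.7560) = 0.8480 mol/dm³.

0.848 mol/dm³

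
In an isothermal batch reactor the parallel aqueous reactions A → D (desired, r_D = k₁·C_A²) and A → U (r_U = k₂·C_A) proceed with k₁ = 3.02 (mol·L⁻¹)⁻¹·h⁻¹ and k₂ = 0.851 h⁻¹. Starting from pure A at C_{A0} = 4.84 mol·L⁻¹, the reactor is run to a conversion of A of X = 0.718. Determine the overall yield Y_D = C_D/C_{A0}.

0.652

C_A = C_{A0}(1−X) = 1.365 mol·L⁻¹.
Along a PFR/batch, dC_U/dC_A = −r_U/(r_D+r_U) = −k₂/(k₂+k₁·C_A).
Integrating from C_{A0} to C_A: C_U = (0.851/3.02)·ln[(0.851+3.02·4.84)/(0.851+3.02·1.36)] = 0.2818·ln(15.47/4.973) = 0.3198 mol·L⁻¹.
Then C_D = (C_{A0}−C_A) − C_U = 3.475 − 0.3198 = 3.155 mol·L⁻¹.
Y_D = C_D/C_{A0} = 3.155/4.84 = 0.652.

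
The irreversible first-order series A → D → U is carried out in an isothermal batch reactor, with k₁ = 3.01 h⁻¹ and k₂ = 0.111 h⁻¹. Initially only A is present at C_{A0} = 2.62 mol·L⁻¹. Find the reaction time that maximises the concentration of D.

Setting dC_D/dt = 0 gives t_opt = ln(k₂/k₁)/(k₂−k₁).
= ln(0.111/3.01)/(0.111−3.01) = ln(0.03688)/-2.899 = -3.300/-2.899 = 1.14 h.

1.14 h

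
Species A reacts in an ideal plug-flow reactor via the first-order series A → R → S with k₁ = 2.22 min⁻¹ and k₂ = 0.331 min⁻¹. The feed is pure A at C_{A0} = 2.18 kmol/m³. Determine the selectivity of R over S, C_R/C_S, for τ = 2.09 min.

For first-order series with pure A initially, C_R(τ) = k₁C_{A0}/(k₂−k₁)·(e^(−k₁τ) − e^(−k₂τ)).
e^(−k₁τ) = e^(−2.22×2.09) = e^(−4.640) = 0.009660; e^(−k₂τ) = e^(−0.6918) = 0.5007.
C_R = 2.22×2.18/(0.331−2.22) × (0.009660−0.5007) = (-2.562)×(-0.4910) = 1.258 kmol/m³.
C_A = C_{A0}e^(−k₁τ) = 0.02106 kmol/m³, so C_S = C_{A0}−C_A−C_R = 0.9010 kmol/m³; C_R/C_S = 1.40.

1.40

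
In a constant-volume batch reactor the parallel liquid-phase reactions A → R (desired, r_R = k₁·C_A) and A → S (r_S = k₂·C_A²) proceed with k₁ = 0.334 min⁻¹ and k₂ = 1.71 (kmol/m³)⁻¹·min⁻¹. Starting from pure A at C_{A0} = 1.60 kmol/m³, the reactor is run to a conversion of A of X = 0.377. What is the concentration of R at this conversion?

C_A = C_{A0}(1−X) = 0.9968 kmol/m³.
Along a PFR/batch, dC_R/dC_A = −r_R/(r_R+r_S) = −k₁/(k₁+k₂·C_A).
Integrating from C_{A0} to C_A: C_R = (0.334/1.71)·ln[(0.334+1.71·1.60)/(0.334+1.71·0.997)] = 0.1953·ln(3.070/2.039) = 0.07997 kmol/m³.

0.0800 kmol/m³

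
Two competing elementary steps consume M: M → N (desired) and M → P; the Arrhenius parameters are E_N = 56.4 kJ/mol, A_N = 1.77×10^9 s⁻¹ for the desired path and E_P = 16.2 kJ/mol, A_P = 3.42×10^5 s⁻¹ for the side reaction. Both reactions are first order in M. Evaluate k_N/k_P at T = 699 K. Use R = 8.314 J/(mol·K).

With equal orders, S_{N/P} = k_N/k_P = (A_N/A_P)·exp[(E_P−E_N)/(RT)].
(E_P−E_N)/(RT) = (16.2−56.4)×10³/(8.314×699) = -40200/5811 = -6.917.
k_N/k_P = (1.77×10^9/3.42×10^5)·exp(-6.917) = 5175 × 9.905×10^-4 = 5.13.

5.13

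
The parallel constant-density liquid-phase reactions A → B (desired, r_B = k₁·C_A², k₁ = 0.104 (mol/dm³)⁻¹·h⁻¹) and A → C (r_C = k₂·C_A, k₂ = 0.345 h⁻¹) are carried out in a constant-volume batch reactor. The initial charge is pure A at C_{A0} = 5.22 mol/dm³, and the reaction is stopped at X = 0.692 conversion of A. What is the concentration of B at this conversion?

1.79 mol/dm³

C_A = C_{A0}(1−X) = 1.608 mol/dm³.
Along a PFR/batch, dC_C/dC_A = −r_C/(r_B+r_C) = −k₂/(k₂+k₁·C_A).
Integrating from C_{A0} to C_A: C_C = (0.345/0.104)·ln[(0.345+0.104·5.22)/(0.345+0.104·1.61)] = 3.317·ln(0.8879/0.5122) = 1.825 mol/dm³.
Then C_B = (C_{A0}−C_A) − C_C = 3.612 − 1.825 = 1.787 mol/dm³.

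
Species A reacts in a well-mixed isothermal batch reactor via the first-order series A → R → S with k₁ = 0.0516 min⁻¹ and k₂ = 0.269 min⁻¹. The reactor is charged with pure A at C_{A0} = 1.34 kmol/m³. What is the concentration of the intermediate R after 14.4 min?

Solving the coupled first-order balances gives C_R(t) = [k₁/(k₂−k₁)]·C_{A0}·(e^(−k₁t) − e^(−k₂t)).
e^(−k₁t) = e^(−0.0516×14.4) = e^(−0.7430) = 0.4757; e^(−k₂t) = e^(−3.874) = 0.02078.
C_R = 0.0516×1.34/(0.269−0.0516) × (0.4757−0.02078) = 0.3180×0.4549 = 0.1447 kmol/m³.

0.145 kmol/m³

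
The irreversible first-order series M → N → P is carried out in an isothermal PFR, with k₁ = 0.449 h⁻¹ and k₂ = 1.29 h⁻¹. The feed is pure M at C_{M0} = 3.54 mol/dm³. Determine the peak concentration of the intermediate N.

At the optimum, C_{N,max}/C_{M0} = (k₁/k₂)^[k₂/(k₂−k₁)].
= (0.449/1.29)^(1.29/(1.29−0.449)) = (0.3481)^(1.534) = 0.1981.
C_{N,max} = 0.1981×3.54 = 0.701 mol/dm³.

0.701 mol/dm³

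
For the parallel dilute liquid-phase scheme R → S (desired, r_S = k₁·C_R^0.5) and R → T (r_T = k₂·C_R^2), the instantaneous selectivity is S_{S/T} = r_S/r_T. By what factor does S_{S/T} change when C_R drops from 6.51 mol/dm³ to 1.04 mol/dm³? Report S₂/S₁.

S_{S/T} = (k₁/k₂)·C_R^-1.5, so S₂/S₁ = (C_{R,2}/C_{R,1})^-1.5.
= (1.04/6.51)^(-1.5) = (0.1598)^(-1.5) = 15.7.
Selectivity toward S rises as C_R falls — low-concentration operation is favoured.

15.7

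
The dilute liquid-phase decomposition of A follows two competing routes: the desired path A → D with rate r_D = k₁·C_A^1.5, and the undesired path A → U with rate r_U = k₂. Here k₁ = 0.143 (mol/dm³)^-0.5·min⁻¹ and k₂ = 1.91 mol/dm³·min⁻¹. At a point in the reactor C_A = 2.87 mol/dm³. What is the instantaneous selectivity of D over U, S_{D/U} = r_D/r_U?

S_{D/U} = r_D/r_U = (k₁·C_A^1.5)/(k₂) = (k₁/k₂)·C_A^1.5.
= (0.143×2.870^1.5) / (1.91) = 0.6953/1.910 = 0.364.

0.364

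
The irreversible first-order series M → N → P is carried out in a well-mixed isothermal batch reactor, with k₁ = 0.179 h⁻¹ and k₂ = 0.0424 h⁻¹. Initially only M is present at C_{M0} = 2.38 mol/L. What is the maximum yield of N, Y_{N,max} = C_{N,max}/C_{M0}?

At the optimum, C_{N,max}/C_{M0} = (k₁/k₂)^[k₂/(k₂−k₁)].
= (0.179/0.0424)^(0.0424/(0.0424−0.179)) = (4.222)^(-0.3104) = 0.6395.

0.640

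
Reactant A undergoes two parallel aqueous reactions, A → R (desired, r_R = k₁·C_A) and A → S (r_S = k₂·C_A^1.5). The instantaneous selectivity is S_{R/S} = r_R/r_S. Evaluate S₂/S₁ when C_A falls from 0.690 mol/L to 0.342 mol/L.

S_{R/S} = (k₁/k₂)·C_A^-0.5, so S₂/S₁ = (C_{A,2}/C_{A,1})^-0.5.
= (0.342/0.690)^(-0.5) = (0.4957)^(-0.5) = 1.42.
Selectivity toward R rises as C_A falls — low-concentration operation is favoured.

1.42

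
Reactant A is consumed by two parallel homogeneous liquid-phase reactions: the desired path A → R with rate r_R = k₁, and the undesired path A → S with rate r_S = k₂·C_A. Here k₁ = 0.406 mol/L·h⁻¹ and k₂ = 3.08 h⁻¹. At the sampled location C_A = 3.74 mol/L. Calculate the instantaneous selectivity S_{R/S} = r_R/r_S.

S_{R/S} = r_R/r_S = (k₁)/(k₂·C_A) = (k₁/k₂)·C_A⁻¹.
= (0.406) / (3.08×3.740) = 0.4060/11.52 = 0.0352.
The undesired path is higher order in A, so low C_A (CSTR or dilute feed) favours R.

0.0352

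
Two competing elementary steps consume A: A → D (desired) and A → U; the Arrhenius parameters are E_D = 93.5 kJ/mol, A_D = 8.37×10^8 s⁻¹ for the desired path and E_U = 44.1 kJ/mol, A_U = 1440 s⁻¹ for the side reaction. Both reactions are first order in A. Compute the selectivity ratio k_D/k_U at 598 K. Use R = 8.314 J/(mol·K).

28.1

k_D/k_U = (A_D/A_U)·exp[−(E_D−E_U)/(RT)] = (A_D/A_U)·exp[(E_U−E_D)/(RT)].
(E_U−E_D)/(RT) = (44.1−93.5)×10³/(8.314×598) = -49400/4972 = -9.936.
k_D/k_U = (8.37×10^8/1440)·exp(-9.936) = 5.812×10^5 × 4.840×10^-5 = 28.1.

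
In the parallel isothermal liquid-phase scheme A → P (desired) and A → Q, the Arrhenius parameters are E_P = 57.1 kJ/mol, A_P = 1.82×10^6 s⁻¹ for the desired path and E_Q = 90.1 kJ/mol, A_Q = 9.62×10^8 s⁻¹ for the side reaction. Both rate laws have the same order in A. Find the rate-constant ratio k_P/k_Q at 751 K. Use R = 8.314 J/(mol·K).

0.373

k_P/k_Q = (A_P/A_Q)·exp[−(E_P−E_Q)/(RT)] = (A_P/A_Q)·exp[(E_Q−E_P)/(RT)].
(E_Q−E_P)/(RT) = (90.1−57.1)×10³/(8.314×751) = 33000/6244 = 5.285.
k_P/k_Q = (1.82×10^6/9.62×10^8)·exp(5.285) = 0.001892 × 197.4 = 0.373.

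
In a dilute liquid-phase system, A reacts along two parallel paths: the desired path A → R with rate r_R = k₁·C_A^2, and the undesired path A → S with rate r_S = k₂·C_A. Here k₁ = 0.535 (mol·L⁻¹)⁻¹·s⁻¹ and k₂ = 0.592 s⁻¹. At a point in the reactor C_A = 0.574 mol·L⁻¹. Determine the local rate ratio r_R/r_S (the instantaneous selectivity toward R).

0.519

S_{R/S} = r_R/r_S = (k₁·C_A^2)/(k₂·C_A) = (k₁/k₂)·C_A.
= (0.535×0.5740^2) / (0.592×0.5740) = 0.1763/0.3398 = 0.519.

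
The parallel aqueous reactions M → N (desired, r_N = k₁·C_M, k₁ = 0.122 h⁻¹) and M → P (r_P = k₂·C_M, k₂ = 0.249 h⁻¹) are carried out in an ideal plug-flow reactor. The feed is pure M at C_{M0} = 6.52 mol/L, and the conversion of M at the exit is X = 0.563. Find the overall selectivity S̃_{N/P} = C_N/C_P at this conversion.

0.490

C_M = C_{M0}(1−X) = 2.849 mol/L.
Both paths are first order in M, so the instantaneous fraction to N is constant: dC_N/d(−C_M) = k₁/(k₁+k₂) = 0.3288.
C_N = 0.3288·(C_{M0}−C_M) = 0.3288×3.671 = 1.21 mol/L.
C_P = (C_{M0}−C_M)−C_N = 2.464 mol/L; S̃_{N/P} = 1.207/2.464 = 0.490.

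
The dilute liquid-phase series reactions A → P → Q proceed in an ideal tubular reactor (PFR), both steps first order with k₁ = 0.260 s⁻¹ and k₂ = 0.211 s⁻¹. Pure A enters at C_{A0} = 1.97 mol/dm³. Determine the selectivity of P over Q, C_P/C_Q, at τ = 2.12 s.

3.76

Solving the coupled first-order balances gives C_P(τ) = [k₁/(k₂−k₁)]·C_{A0}·(e^(−k₁τ) − e^(−k₂τ)).
e^(−k₁τ) = e^(−0.260×2.12) = e^(−0.5512) = 0.5763; e^(−k₂τ) = e^(−0.4473) = 0.6393.
C_P = 0.260×1.97/(0.211−0.260) × (0.5763−0.6393) = (-10.45)×(-0.06308) = 0.6594 mol/dm³.
C_A = C_{A0}e^(−k₁τ) = 1.135 mol/dm³, so C_Q = C_{A0}−C_A−C_P = 0.1754 mol/dm³; C_P/C_Q = 3.76.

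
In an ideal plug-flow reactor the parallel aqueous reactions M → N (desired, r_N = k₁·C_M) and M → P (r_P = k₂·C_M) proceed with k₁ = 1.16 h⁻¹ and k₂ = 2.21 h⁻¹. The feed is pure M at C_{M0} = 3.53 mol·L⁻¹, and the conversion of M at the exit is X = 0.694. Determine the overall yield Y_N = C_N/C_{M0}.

C_M = C_{M0}(1−X) = 1.080 mol·L⁻¹.
Both paths are first order in M, so the instantaneous fraction to N is constant: dC_N/d(−C_M) = k₁/(k₁+k₂) = 0.3442.
C_N = 0.3442·(C_{M0}−C_M) = 0.3442×2.450 = 0.843 mol·L⁻¹.
Y_N = C_N/C_{M0} = 0.8433/3.53 = 0.239.

0.239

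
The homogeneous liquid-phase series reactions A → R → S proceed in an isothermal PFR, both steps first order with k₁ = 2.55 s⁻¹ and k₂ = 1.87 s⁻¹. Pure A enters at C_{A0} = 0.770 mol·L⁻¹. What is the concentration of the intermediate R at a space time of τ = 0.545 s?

0.323 mol·L⁻¹

For first-order series with pure A initially, C_R(τ) = k₁C_{A0}/(k₂−k₁)·(e^(−k₁τ) − e^(−k₂τ)).
e^(−k₁τ) = e^(−2.55×0.545) = e^(−1.390) = 0.2491; e^(−k₂τ) = e^(−1.019) = 0.3609.
C_R = 2.55×0.770/(1.87−2.55) × (0.2491−0.3609) = (-2.888)×(-0.1118) = 0.3227 mol·L⁻¹.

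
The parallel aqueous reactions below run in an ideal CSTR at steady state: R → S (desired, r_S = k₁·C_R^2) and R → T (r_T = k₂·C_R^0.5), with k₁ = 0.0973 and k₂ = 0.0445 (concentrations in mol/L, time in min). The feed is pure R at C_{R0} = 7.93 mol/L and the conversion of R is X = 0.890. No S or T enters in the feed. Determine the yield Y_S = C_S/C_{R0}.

Exit C_R = C_{R0}(1−X) = 7.93×0.110 = 0.8723 mol/L.
In a CSTR the entire volume is at exit conditions, so r_S = 0.0973×0.8723^2 = 0.07404 and r_T = 0.0445×0.8723^0.5 = 0.04156.
Fraction of consumed R going to S: r_S/(r_S+r_T) = 0.6405.
C_S = 0.6405·C_{R0}·X = 0.6405×7.93×0.890 = 4.52 mol/L; Y_S = C_S/C_{R0} = 0.570.

0.570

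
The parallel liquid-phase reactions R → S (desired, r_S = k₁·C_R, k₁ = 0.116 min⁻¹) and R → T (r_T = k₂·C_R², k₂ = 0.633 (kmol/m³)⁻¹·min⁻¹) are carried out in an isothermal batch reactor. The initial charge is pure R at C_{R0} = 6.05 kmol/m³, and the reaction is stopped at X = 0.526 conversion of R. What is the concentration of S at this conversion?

C_R = C_{R0}(1−X) = 2.868 kmol/m³.
Along a PFR/batch, dC_S/dC_R = −r_S/(r_S+r_T) = −k₁/(k₁+k₂·C_R).
Integrating from C_{R0} to C_R: C_S = (0.116/0.633)·ln[(0.116+0.633·6.05)/(0.116+0.633·2.87)] = 0.1833·ln(3.946/1.931) = 0.1309 kmol/m³.

0.131 kmol/m³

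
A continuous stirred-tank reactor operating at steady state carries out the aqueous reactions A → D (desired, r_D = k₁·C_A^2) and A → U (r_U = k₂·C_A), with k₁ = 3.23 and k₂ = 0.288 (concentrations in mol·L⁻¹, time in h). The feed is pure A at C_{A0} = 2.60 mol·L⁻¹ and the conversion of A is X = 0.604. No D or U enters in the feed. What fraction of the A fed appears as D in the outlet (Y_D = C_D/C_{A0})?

0.556

Exit C_A = C_{A0}(1−X) = 2.60×0.396 = 1.030 mol·L⁻¹.
Rates in a CSTR are evaluated at the outlet concentration: r_D = 3.23×1.030^2 = 3.424, r_U = 0.288×1.030 = 0.2965.
Fraction of consumed A going to D: r_D/(r_D+r_U) = 0.9203.
C_D = 0.9203·C_{A0}·X = 0.9203×2.60×0.604 = 1.45 mol·L⁻¹; Y_D = C_D/C_{A0} = 0.556.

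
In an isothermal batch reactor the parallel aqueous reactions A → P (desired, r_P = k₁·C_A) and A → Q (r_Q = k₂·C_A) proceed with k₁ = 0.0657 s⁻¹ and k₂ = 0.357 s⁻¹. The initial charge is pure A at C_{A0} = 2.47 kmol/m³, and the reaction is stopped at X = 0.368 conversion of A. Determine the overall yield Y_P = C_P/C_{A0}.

C_A = C_{A0}(1−X) = 1.561 kmol/m³.
Both paths are first order in A, so the instantaneous fraction to P is constant: dC_P/d(−C_A) = k₁/(k₁+k₂) = 0.1554.
C_P = 0.1554·(C_{A0}−C_A) = 0.1554×0.9090 = 0.141 kmol/m³.
Y_P = C_P/C_{A0} = 0.1413/2.47 = 0.0572.

0.0572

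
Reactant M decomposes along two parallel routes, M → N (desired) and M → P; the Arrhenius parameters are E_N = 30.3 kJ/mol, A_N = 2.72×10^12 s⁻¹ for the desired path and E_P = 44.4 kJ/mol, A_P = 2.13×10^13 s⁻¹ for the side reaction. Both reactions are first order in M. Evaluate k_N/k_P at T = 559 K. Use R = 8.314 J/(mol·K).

2.65

k_N/k_P = (A_N/A_P)·exp[−(E_N−E_P)/(RT)] = (A_N/A_P)·exp[(E_P−E_N)/(RT)].
(E_P−E_N)/(RT) = (44.4−30.3)×10³/(8.314×559) = 14100/4648 = 3.034.
k_N/k_P = (2.72×10^12/2.13×10^13)·exp(3.034) = 0.1277 × 20.78 = 2.65.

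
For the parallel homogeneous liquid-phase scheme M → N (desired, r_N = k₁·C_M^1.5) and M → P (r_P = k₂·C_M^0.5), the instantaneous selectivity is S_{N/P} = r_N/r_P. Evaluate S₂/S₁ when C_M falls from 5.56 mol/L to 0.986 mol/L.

0.177

S_{N/P} = (k₁/k₂)·C_M, so S₂/S₁ = (C_{M,2}/C_{M,1}).
= 0.986/5.56 = 0.177.
Selectivity toward N falls as C_M falls — high-concentration operation is favoured.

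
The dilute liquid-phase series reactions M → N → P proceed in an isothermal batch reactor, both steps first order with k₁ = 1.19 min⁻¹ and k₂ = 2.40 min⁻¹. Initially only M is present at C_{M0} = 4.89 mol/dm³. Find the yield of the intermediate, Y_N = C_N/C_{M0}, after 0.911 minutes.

For first-order series with pure M initially, C_N(t) = k₁C_{M0}/(k₂−k₁)·(e^(−k₁t) − e^(−k₂t)).
e^(−k₁t) = e^(−1.19×0.911) = e^(−1.084) = 0.3382; e^(−k₂t) = e^(−2.186) = 0.1123.
C_N = 1.19×4.89/(2.40−1.19) × (0.3382−0.1123) = 4.809×0.2259 = 1.086 mol/dm³.
Y_N = C_N/C_{M0} = 1.086/4.89 = 0.222.

0.222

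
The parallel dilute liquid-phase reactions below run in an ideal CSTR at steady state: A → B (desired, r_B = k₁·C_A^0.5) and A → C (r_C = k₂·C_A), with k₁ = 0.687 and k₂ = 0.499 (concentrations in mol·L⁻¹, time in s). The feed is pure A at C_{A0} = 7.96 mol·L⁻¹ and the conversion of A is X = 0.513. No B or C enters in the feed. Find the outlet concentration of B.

Exit C_A = C_{A0}(1−X) = 7.96×0.487 = 3.877 mol·L⁻¹.
Rates in a CSTR are evaluated at the outlet concentration: r_B = 0.687×3.877^0.5 = 1.353, r_C = 0.499×3.877 = 1.934.
Fraction of consumed A going to B: r_B/(r_B+r_C) = 0.4115.
C_B = 0.4115·C_{A0}·X = 0.4115×7.96×0.513 = 1.68 mol·L⁻¹.

1.68 mol·L⁻¹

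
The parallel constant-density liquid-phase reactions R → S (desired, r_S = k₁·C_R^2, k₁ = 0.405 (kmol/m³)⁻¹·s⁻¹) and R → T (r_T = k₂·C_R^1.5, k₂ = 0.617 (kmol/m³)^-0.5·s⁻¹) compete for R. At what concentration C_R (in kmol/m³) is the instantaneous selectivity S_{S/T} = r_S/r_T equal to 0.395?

S_{S/T} = (k₁/k₂)·C_R^0.5 ⇒ C_R = (S·k₂/k₁)^(2).
= (0.395×0.617/0.405)^(2) = (0.6018)^(2) = 0.362 kmol/m³.

0.362 kmol/m³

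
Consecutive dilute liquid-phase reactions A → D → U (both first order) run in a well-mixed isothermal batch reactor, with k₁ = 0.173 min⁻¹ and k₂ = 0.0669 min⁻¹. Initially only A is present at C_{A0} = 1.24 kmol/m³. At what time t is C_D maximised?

8.95 min

For first-order series the maximum of C_D occurs at t_opt = ln(k₂/k₁)/(k₂−k₁).
= ln(0.0669/0.173)/(0.0669−0.173) = ln(0.3867)/-0.1061 = -0.9501/-0.1061 = 8.95 min.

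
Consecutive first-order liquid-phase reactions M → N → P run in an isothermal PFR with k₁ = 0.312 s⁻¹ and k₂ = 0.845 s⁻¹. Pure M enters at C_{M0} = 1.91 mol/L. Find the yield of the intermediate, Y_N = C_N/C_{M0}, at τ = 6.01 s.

0.0861

Solving the coupled first-order balances gives C_N(τ) = [k₁/(k₂−k₁)]·C_{M0}·(e^(−k₁τ) − e^(−k₂τ)).
e^(−k₁τ) = e^(−0.312×6.01) = e^(−1.875) = 0.1533; e^(−k₂τ) = e^(−5.078) = 0.006230.
C_N = 0.312×1.91/(0.845−0.312) × (0.1533−0.006230) = 1.118×0.1471 = 0.1645 mol/L.
Y_N = C_N/C_{M0} = 0.1645/1.91 = 0.0861.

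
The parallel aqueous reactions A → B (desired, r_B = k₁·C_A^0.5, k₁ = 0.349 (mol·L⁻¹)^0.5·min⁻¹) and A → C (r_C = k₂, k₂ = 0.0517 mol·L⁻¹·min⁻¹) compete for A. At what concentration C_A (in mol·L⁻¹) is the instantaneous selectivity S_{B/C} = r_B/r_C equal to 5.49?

S_{B/C} = (k₁/k₂)·C_A^0.5 ⇒ C_A = (S·k₂/k₁)^(2).
= (5.49×0.0517/0.349)^(2) = (0.8133)^(2) = 0.661 mol·L⁻¹.

0.661 mol·L⁻¹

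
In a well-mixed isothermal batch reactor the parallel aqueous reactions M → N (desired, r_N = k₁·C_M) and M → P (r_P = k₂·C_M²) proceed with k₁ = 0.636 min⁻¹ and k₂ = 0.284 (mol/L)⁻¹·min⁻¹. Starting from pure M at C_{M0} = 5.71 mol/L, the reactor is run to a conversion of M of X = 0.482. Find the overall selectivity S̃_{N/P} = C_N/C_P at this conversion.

C_M = C_{M0}(1−X) = 2.958 mol/L.
Along a PFR/batch, dC_N/dC_M = −r_N/(r_N+r_P) = −k₁/(k₁+k₂·C_M).
Integrating from C_{M0} to C_M: C_N = (0.636/0.284)·ln[(0.636+0.284·5.71)/(0.636+0.284·2.96)] = 2.239·ln(2.258/1.476) = 0.9517 mol/L.
C_P = (C_{M0}−C_M)−C_N = 1.801 mol/L; S̃_{N/P} = 0.9517/1.801 = 0.529.

0.529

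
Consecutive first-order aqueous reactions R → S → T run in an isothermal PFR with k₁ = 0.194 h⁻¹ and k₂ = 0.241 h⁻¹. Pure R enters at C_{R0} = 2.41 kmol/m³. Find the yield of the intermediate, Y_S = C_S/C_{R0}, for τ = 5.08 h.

The intermediate concentration in a first-order A→B→C sequence is C_S = k₁C_{R0}(e^(−k₁τ) − e^(−k₂τ))/(k₂−k₁).
e^(−k₁τ) = e^(−0.194×5.08) = e^(−0.9855) = 0.3732; e^(−k₂τ) = e^(−1.224) = 0.2940.
C_S = 0.194×2.41/(0.241−0.194) × (0.3732−0.2940) = 9.948×0.07928 = 0.7886 kmol/m³.
Y_S = C_S/C_{R0} = 0.7886/2.41 = 0.327.

0.327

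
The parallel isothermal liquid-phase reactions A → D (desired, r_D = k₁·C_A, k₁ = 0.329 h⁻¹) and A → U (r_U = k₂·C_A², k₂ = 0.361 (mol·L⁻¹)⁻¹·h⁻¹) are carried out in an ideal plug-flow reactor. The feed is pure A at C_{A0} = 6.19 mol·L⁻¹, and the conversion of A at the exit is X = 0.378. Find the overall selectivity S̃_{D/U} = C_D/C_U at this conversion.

0.184

C_A = C_{A0}(1−X) = 3.850 mol·L⁻¹.
Along a PFR/batch, dC_D/dC_A = −r_D/(r_D+r_U) = −k₁/(k₁+k₂·C_A).
Integrating from C_{A0} to C_A: C_D = (0.329/0.361)·ln[(0.329+0.361·6.19)/(0.329+0.361·3.85)] = 0.9114·ln(2.564/1.719) = 0.3643 mol·L⁻¹.
C_U = (C_{A0}−C_A)−C_D = 1.976 mol·L⁻¹; S̃_{D/U} = 0.3643/1.976 = 0.184.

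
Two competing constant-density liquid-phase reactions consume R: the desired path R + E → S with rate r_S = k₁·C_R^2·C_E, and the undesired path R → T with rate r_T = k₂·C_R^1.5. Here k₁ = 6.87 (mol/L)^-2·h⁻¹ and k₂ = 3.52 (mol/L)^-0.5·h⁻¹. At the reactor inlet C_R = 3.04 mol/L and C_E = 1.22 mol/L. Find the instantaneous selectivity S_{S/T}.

S_{S/T} = r_S/r_T = (k₁·C_R^2·C_E)/(k₂·C_R^1.5) = (k₁/k₂)·C_R^0.5·C_E.
= (6.87×3.040^2×1.220) / (3.52×3.040^1.5) = 77.46/18.66 = 4.15.

4.15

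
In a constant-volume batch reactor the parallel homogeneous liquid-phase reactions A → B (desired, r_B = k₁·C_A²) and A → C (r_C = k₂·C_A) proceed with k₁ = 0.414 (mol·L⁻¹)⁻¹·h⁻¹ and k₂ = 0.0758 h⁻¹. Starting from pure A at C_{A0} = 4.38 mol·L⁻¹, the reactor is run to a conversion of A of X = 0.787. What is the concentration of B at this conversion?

3.19 mol·L⁻¹

C_A = C_{A0}(1−X) = 0.9329 mol·L⁻¹.
Along a PFR/batch, dC_C/dC_A = −r_C/(r_B+r_C) = −k₂/(k₂+k₁·C_A).
Integrating from C_{A0} to C_A: C_C = (0.0758/0.414)·ln[(0.0758+0.414·4.38)/(0.0758+0.414·0.933)] = 0.1831·ln(1.889/0.4620) = 0.2578 mol·L⁻¹.
Then C_B = (C_{A0}−C_A) − C_C = 3.447 − 0.2578 = 3.189 mol·L⁻¹.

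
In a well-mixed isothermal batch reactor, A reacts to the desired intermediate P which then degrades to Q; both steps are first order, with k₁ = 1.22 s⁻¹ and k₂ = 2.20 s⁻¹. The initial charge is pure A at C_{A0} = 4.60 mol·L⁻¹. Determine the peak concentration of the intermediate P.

1.22 mol·L⁻¹

At the optimum, C_{P,max}/C_{A0} = (k₁/k₂)^[k₂/(k₂−k₁)].
= (1.22/2.20)^(2.20/(2.20−1.22)) = (0.5545)^(2.245) = 0.2662.
C_{P,max} = 0.2662×4.60 = 1.22 mol·L⁻¹.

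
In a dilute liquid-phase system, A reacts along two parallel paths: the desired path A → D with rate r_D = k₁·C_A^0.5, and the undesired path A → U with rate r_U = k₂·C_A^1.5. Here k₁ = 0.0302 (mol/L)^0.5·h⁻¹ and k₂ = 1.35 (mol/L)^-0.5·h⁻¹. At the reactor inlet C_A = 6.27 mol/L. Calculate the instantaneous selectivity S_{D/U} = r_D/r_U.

0.00357

S_{D/U} = r_D/r_U = (k₁·C_A^0.5)/(k₂·C_A^1.5) = (k₁/k₂)·C_A⁻¹.
= (0.0302×6.270^0.5) / (1.35×6.270^1.5) = 0.07562/21.20 = 0.00357.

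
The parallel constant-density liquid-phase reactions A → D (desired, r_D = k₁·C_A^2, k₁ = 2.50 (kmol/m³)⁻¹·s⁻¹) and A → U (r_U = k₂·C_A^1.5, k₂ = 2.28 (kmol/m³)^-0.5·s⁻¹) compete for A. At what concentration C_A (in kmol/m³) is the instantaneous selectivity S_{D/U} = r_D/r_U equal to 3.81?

12.1 kmol/m³

S_{D/U} = (k₁/k₂)·C_A^0.5 ⇒ C_A = (S·k₂/k₁)^(2).
= (3.81×2.28/2.50)^(2) = (3.475)^(2) = 12.1 kmol/m³.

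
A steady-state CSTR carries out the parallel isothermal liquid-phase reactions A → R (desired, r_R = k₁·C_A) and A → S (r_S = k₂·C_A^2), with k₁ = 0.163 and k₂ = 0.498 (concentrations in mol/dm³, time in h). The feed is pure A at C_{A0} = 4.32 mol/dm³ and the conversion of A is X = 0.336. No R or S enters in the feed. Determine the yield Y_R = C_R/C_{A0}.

0.0344

Exit C_A = C_{A0}(1−X) = 4.32×0.664 = 2.868 mol/dm³.
A CSTR operates uniformly at the exit composition, giving r_R = 0.4676 and r_S = 4.098 (each k·C_A^n at C_A = 2.868).
Fraction of consumed A going to R: r_R/(r_R+r_S) = 0.1024.
C_R = 0.1024·C_{A0}·X = 0.1024×4.32×0.336 = 0.149 mol/dm³; Y_R = C_R/C_{A0} = 0.0344.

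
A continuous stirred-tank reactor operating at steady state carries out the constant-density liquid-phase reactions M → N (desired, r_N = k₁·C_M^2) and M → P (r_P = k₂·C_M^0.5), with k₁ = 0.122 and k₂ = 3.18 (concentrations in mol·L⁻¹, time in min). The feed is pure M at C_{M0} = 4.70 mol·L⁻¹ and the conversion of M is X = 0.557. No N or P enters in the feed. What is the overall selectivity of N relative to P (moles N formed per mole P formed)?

0.115

Exit C_M = C_{M0}(1−X) = 4.70×0.443 = 2.082 mol·L⁻¹.
Rates in a CSTR are evaluated at the outlet concentration: r_N = 0.122×2.082^2 = 0.5289, r_P = 3.18×2.082^0.5 = 4.589.
Overall selectivity = C_N/C_P = r_Nτ/(r_Pτ) = r_N/r_P = 0.115.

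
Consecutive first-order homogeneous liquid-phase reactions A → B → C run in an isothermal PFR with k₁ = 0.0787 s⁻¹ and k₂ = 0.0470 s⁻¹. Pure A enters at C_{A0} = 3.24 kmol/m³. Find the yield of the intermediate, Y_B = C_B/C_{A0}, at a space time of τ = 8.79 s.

Solving the coupled first-order balances gives C_B(τ) = [k₁/(k₂−k₁)]·C_{A0}·(e^(−k₁τ) − e^(−k₂τ)).
e^(−k₁τ) = e^(−0.0787×8.79) = e^(−0.6918) = 0.5007; e^(−k₂τ) = e^(−0.4131) = 0.6616.
C_B = 0.0787×3.24/(0.0470−0.0787) × (0.5007−0.6616) = (-8.044)×(-0.1609) = 1.294 kmol/m³.
Y_B = C_B/C_{A0} = 1.294/3.24 = 0.399.

0.399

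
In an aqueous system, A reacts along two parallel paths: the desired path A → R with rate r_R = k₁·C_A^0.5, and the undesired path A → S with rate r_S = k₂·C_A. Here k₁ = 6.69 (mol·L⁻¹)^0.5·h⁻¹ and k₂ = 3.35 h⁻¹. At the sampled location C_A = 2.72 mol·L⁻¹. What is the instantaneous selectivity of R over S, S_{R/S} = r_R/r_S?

S_{R/S} = r_R/r_S = (k₁·C_A^0.5)/(k₂·C_A) = (k₁/k₂)·C_A^-0.5.
= (6.69×2.720^0.5) / (3.35×2.720) = 11.03/9.112 = 1.21.
The undesired path is higher order in A, so low C_A (CSTR or dilute feed) favours R.

1.21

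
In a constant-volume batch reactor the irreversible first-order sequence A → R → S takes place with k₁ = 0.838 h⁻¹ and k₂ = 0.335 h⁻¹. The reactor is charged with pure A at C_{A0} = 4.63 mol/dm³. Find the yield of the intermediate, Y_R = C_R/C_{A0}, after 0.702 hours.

0.392

For first-order series with pure A initially, C_R(t) = k₁C_{A0}/(k₂−k₁)·(e^(−k₁t) − e^(−k₂t)).
e^(−k₁t) = e^(−0.838×0.702) = e^(−0.5883) = 0.5553; e^(−k₂t) = e^(−0.2352) = 0.7904.
C_R = 0.838×4.63/(0.335−0.838) × (0.5553−0.7904) = (-7.714)×(-0.2352) = 1.814 mol/dm³.
Y_R = C_R/C_{A0} = 1.814/4.63 = 0.392.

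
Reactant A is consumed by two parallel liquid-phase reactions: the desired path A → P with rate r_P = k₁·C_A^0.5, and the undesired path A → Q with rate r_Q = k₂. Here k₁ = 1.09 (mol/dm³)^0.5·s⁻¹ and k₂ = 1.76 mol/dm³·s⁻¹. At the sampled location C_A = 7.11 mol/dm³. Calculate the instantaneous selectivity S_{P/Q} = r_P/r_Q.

1.65

S_{P/Q} = r_P/r_Q = (k₁·C_A^0.5)/(k₂) = (k₁/k₂)·C_A^0.5.
= (1.09×7.110^0.5) / (1.76) = 2.906/1.760 = 1.65.
Since the desired path is higher order in A, keeping C_A high (PFR or concentrated feed) favours P.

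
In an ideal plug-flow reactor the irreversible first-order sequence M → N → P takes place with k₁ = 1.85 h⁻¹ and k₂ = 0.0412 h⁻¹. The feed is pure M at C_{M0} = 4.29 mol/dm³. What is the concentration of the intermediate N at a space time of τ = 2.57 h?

The intermediate concentration in a first-order A→B→C sequence is C_N = k₁C_{M0}(e^(−k₁τ) − e^(−k₂τ))/(k₂−k₁).
e^(−k₁τ) = e^(−1.85×2.57) = e^(−4.755) = 0.008613; e^(−k₂τ) = e^(−0.1059) = 0.8995.
C_N = 1.85×4.29/(0.0412−1.85) × (0.008613−0.8995) = (-4.388)×(-0.8909) = 3.909 mol/dm³.

3.91 mol/dm³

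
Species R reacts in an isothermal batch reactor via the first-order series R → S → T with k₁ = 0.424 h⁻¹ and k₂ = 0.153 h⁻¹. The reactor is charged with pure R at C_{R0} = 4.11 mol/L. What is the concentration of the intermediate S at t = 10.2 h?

1.27 mol/L

The intermediate concentration in a first-order A→B→C sequence is C_S = k₁C_{R0}(e^(−k₁t) − e^(−k₂t))/(k₂−k₁).
e^(−k₁t) = e^(−0.424×10.2) = e^(−4.325) = 0.01324; e^(−k₂t) = e^(−1.561) = 0.2100.
C_S = 0.424×4.11/(0.153−0.424) × (0.01324−0.2100) = (-6.430)×(-0.1968) = 1.265 mol/L.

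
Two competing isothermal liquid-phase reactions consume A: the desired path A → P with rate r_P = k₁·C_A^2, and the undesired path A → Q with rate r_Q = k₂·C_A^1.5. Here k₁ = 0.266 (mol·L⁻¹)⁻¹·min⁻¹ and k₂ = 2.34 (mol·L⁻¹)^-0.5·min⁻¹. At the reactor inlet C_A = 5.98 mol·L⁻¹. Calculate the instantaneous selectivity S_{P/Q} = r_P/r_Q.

0.278

S_{P/Q} = r_P/r_Q = (k₁·C_A^2)/(k₂·C_A^1.5) = (k₁/k₂)·C_A^0.5.
= (0.266×5.980^2) / (2.34×5.980^1.5) = 9.512/34.22 = 0.278.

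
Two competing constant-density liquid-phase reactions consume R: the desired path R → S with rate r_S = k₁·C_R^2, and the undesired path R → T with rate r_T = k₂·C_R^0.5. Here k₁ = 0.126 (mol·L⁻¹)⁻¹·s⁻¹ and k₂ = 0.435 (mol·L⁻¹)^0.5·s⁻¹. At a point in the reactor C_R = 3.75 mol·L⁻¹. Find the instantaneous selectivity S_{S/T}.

S_{S/T} = r_S/r_T = (k₁·C_R^2)/(k₂·C_R^0.5) = (k₁/k₂)·C_R^1.5.
= (0.126×3.750^2) / (0.435×3.750^0.5) = 1.772/0.8424 = 2.10.
Since the desired path is higher order in R, keeping C_R high (PFR or concentrated feed) favours S.

2.10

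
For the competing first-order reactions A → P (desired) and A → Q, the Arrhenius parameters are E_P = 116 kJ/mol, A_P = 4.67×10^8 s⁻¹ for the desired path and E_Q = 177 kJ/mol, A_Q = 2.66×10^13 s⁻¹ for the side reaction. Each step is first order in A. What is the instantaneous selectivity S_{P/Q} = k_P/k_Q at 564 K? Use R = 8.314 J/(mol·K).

k_P/k_Q = (A_P/A_Q)·exp[−(E_P−E_Q)/(RT)] = (A_P/A_Q)·exp[(E_Q−E_P)/(RT)].
(E_Q−E_P)/(RT) = (177−116)×10³/(8.314×564) = 61000/4689 = 13.01.
k_P/k_Q = (4.67×10^8/2.66×10^13)·exp(13.01) = 1.756×10^-5 × 4.464×10^5 = 7.84.
Since E_P < E_Q, lowering the temperature improves selectivity toward P.

7.84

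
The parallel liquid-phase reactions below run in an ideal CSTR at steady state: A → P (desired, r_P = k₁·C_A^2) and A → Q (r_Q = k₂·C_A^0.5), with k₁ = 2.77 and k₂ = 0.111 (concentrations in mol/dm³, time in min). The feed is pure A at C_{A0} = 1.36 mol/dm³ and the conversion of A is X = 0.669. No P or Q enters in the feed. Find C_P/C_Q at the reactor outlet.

7.54

Exit C_A = C_{A0}(1−X) = 1.36×0.331 = 0.4502 mol/dm³.
A CSTR operates uniformly at the exit composition, giving r_P = 0.5613 and r_Q = 0.07447 (each k·C_A^n at C_A = 0.4502).
Overall selectivity = C_P/C_Q = r_Pτ/(r_Qτ) = r_P/r_Q = 7.54.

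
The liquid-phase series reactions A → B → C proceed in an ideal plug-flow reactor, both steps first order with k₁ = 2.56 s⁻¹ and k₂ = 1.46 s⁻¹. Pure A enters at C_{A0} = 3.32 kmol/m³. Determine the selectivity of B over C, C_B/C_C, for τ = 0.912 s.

Solving the coupled first-order balances gives C_B(τ) = [k₁/(k₂−k₁)]·C_{A0}·(e^(−k₁τ) − e^(−k₂τ)).
e^(−k₁τ) = e^(−2.56×0.912) = e^(−2.335) = 0.09684; e^(−k₂τ) = e^(−1.332) = 0.2641.
C_B = 2.56×3.32/(1.46−2.56) × (0.09684−0.2641) = (-7.727)×(-0.1672) = 1.292 kmol/m³.
C_A = C_{A0}e^(−k₁τ) = 0.3215 kmol/m³, so C_C = C_{A0}−C_A−C_B = 1.706 kmol/m³; C_B/C_C = 0.757.

0.757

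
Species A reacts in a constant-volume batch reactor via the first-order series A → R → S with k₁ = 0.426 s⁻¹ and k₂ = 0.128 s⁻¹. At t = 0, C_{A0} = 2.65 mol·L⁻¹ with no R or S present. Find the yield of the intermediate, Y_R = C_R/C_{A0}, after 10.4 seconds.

0.361

Solving the coupled first-order balances gives C_R(t) = [k₁/(k₂−k₁)]·C_{A0}·(e^(−k₁t) − e^(−k₂t)).
e^(−k₁t) = e^(−0.426×10.4) = e^(−4.430) = 0.01191; e^(−k₂t) = e^(−1.331) = 0.2642.
C_R = 0.426×2.65/(0.128−0.426) × (0.01191−0.2642) = (-3.788)×(-0.2523) = 0.9556 mol·L⁻¹.
Y_R = C_R/C_{A0} = 0.9556/2.65 = 0.361.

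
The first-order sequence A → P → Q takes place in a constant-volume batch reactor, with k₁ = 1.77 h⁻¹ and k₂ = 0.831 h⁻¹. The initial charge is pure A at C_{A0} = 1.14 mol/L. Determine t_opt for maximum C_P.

0.805 h

Setting dC_P/dt = 0 gives t_opt = ln(k₂/k₁)/(k₂−k₁).
= ln(0.831/1.77)/(0.831−1.77) = ln(0.4695)/-0.9390 = -0.7561/-0.9390 = 0.805 h.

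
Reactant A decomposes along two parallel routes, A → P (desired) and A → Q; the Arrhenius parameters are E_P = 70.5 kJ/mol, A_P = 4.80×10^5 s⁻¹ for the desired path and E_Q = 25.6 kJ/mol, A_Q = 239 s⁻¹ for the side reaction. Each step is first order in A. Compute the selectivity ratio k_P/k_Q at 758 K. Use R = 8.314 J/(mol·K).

1.62

k_P/k_Q = (A_P/A_Q)·exp[−(E_P−E_Q)/(RT)] = (A_P/A_Q)·exp[(E_Q−E_P)/(RT)].
(E_Q−E_P)/(RT) = (25.6−70.5)×10³/(8.314×758) = -44900/6302 = -7.125.
k_P/k_Q = (4.80×10^5/239)·exp(-7.125) = 2008 × 8.050×10^-4 = 1.62.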